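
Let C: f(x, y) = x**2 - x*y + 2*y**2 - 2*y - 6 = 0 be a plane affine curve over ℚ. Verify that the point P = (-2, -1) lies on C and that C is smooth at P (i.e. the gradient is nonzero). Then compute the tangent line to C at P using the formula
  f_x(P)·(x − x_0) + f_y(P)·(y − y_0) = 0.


Tangent line at P: -3*x - 4*y - 10 = 0.

Step 1: f(-2, -1) = 0, so P lies on C.
Step 2: partial derivatives
  f_x(x, y) = 2*x - y, f_y(x, y) = -x + 4*y - 2.
  f_x(P) = -3, f_y(P) = -4 (gradient nonzero, so P is smooth).
Step 3: tangent line at P: -3·(x − -2) + -4·(y − -1) = 0.
Expanding: -3*x - 4*y - 10 = 0.


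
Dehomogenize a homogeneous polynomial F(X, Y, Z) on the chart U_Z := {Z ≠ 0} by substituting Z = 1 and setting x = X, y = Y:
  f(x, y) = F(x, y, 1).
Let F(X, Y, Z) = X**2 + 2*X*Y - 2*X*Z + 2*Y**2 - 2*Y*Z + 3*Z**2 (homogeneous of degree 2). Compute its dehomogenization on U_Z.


f(x, y) = x**2 + 2*x*y - 2*x + 2*y**2 - 2*y + 3

On U_Z we set Z = 1. Each monomial c·X^i·Y^j·Z^k in F becomes c·x^i·y^j·1^k = c·x^i·y^j.
Substituting Z = 1: F(X, Y, 1) = x**2 + 2*x*y - 2*x + 2*y**2 - 2*y + 3.
Note: deg(f) ≤ deg(F) = 2; strict inequality happens when F is divisible by Z (lost terms).


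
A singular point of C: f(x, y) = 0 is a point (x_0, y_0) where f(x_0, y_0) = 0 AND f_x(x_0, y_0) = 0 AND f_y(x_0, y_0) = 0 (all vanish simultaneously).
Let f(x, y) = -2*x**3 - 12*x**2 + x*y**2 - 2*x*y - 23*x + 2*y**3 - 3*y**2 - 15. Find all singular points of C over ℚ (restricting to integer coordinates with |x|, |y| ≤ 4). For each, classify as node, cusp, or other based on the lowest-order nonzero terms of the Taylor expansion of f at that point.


Singular points: {(-2, 1)}; classification: cusp.

Compute partial derivatives:
  f_x = -6*x**2 - 24*x + y**2 - 2*y - 23.
  f_y = 2*x*y - 2*x + 6*y**2 - 6*y.
Scan x_0 ∈ {−4, ..., 4}. For each x_0, f_y(x_0, y) is a polynomial in y; find its integer roots y ∈ {−4, ..., 4}, then test f_x and f at those candidates.
  x = -4: f_y(-4, y) = 6*y**2 - 14*y + 8; vanishes at y ∈ {1}. (-4, 1): f_x = -24 ≠ 0.
  x = -3: f_y(-3, y) = 6*y**2 - 12*y + 6; vanishes at y ∈ {1}. (-3, 1): f_x = -6 ≠ 0.
  x = -2: f_y(-2, y) = 6*y**2 - 10*y + 4; vanishes at y ∈ {1}. (-2, 1): f_x = 0, f = 0 — SINGULAR.
  x = -1: f_y(-1, y) = 6*y**2 - 8*y + 2; vanishes at y ∈ {1}. (-1, 1): f_x = -6 ≠ 0.
  x = 0: f_y(0, y) = 6*y**2 - 6*y; vanishes at y ∈ {0, 1}. (0, 0): f_x = -23 ≠ 0; (0, 1): f_x = -24 ≠ 0.
  x = 1: f_y(1, y) = 6*y**2 - 4*y - 2; vanishes at y ∈ {1}. (1, 1): f_x = -54 ≠ 0.
  x = 2: f_y(2, y) = 6*y**2 - 2*y - 4; vanishes at y ∈ {1}. (2, 1): f_x = -96 ≠ 0.
  x = 3: f_y(3, y) = 6*y**2 - 6; vanishes at y ∈ {-1, 1}. (3, -1): f_x = -146 ≠ 0; (3, 1): f_x = -150 ≠ 0.
  x = 4: f_y(4, y) = 6*y**2 + 2*y - 8; vanishes at y ∈ {1}. (4, 1): f_x = -216 ≠ 0.
Only singular point on the grid: (-2, 1).
Classify: substitute x = -2 + u, y = 1 + v and expand: f = -2*u**3 + u*v**2 + 2*v**3 + v**2.
No constant or linear terms (consistent with a singular point). Quadratic part: v**2. Cubic part: -2*u**3 + u*v**2 + 2*v**3.
The quadratic part v**2 is a perfect square, so there is a single (double) tangent line v = 0, i.e. y = 1. Restricting the cubic part to that line (v = 0) leaves -2*u**3 ≠ 0, so f is not divisible by v and the branch is v² ≈ 2*u**3 to lowest order — this is a cusp.
Classification: cusp.


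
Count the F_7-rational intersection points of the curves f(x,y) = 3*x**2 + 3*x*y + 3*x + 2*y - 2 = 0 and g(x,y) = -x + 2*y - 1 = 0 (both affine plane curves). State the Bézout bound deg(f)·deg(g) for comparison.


Common zeros: {(2, 5), (3, 2)}; count = 2; Bézout bound = 2.

deg(f) = 2, deg(g) = 1, so Bézout bound = 2.
Scan x ∈ F_7. For each x, list the y ∈ F_7 with f(x, y) ≡ 0 and those with g(x, y) ≡ 0 (mod 7); the common zeros in that column are the intersection.
  x = 0: f ≡ 0 at y ∈ {1}; g ≡ 0 at y ∈ {4}; common: ∅.
  x = 1: f ≡ 0 at y ∈ {2}; g ≡ 0 at y ∈ {1}; common: ∅.
  x = 2: f ≡ 0 at y ∈ {5}; g ≡ 0 at y ∈ {5}; common: {5}.
  x = 3: f ≡ 0 at y ∈ {2}; g ≡ 0 at y ∈ {2}; common: {2}.
  x = 4: f ≡ 0 at y ∈ ∅; g ≡ 0 at y ∈ {6}; common: ∅.
  x = 5: f ≡ 0 at y ∈ {1}; g ≡ 0 at y ∈ {3}; common: ∅.
  x = 6: f ≡ 0 at y ∈ {5}; g ≡ 0 at y ∈ {0}; common: ∅.
Collecting: common zeros = {(2, 5), (3, 2)}, so the count is 2.
Comparison with the Bézout bound: 2 ≤ 2 = deg(f)·deg(g), as expected for curves with no common component (the bound is attained).


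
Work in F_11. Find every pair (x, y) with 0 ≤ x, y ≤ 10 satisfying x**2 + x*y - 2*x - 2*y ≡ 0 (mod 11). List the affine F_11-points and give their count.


Affine F_11-points: {(0, 0), (1, 10), (2, 0), (2, 1), (2, 2), (2, 3), (2, 4), (2, 5), (2, 6), (2, 7), (2, 8), (2, 9), (2, 10), (3, 8), (4, 7), (5, 6), (6, 5), (7, 4), (8, 3), (9, 2), (10, 1)}; count = 21.

For each of the 121 pairs (x, y) ∈ F_11², evaluate f(x, y) mod 11. Record the zeros.
  x = 0: [0↦0, 1↦9, 2↦7, 3↦5, 4↦3, 5↦1, 6↦10, 7↦8, 8↦6, 9↦4, 10↦2]  zeros at y ∈ {0}
  x = 1: [0↦10, 1↦9, 2↦8, 3↦7, 4↦6, 5↦5, 6↦4, 7↦3, 8↦2, 9↦1, 10↦0]  zeros at y ∈ {10}
  x = 2: [0↦0, 1↦0, 2↦0, 3↦0, 4↦0, 5↦0, 6↦0, 7↦0, 8↦0, 9↦0, 10↦0]  zeros at y ∈ {0, 1, 2, 3, 4, 5, 6, 7, 8, 9, 10}
  x = 3: [0↦3, 1↦4, 2↦5, 3↦6, 4↦7, 5↦8, 6↦9, 7↦10, 8↦0, 9↦1, 10↦2]  zeros at y ∈ {8}
  x = 4: [0↦8, 1↦10, 2↦1, 3↦3, 4↦5, 5↦7, 6↦9, 7↦0, 8↦2, 9↦4, 10↦6]  zeros at y ∈ {7}
  x = 5: [0↦4, 1↦7, 2↦10, 3↦2, 4↦5, 5↦8, 6↦0, 7↦3, 8↦6, 9↦9, 10↦1]  zeros at y ∈ {6}
  x = 6: [0↦2, 1↦6, 2↦10, 3↦3, 4↦7, 5↦0, 6↦4, 7↦8, 8↦1, 9↦5, 10↦9]  zeros at y ∈ {5}
  x = 7: [0↦2, 1↦7, 2↦1, 3↦6, 4↦0, 5↦5, 6↦10, 7↦4, 8↦9, 9↦3, 10↦8]  zeros at y ∈ {4}
  x = 8: [0↦4, 1↦10, 2↦5, 3↦0, 4↦6, 5↦1, 6↦7, 7↦2, 8↦8, 9↦3, 10↦9]  zeros at y ∈ {3}
  x = 9: [0↦8, 1↦4, 2↦0, 3↦7, 4↦3, 5↦10, 6↦6, 7↦2, 8↦9, 9↦5, 10↦1]  zeros at y ∈ {2}
  x = 10: [0↦3, 1↦0, 2↦8, 3↦5, 4↦2, 5↦10, 6↦7, 7↦4, 8↦1, 9↦9, 10↦6]  zeros at y ∈ {1}
Collecting zeros: affine points = {(0, 0), (1, 10), (2, 0), (2, 1), (2, 2), (2, 3), (2, 4), (2, 5), (2, 6), (2, 7), (2, 8), (2, 9), (2, 10), (3, 8), (4, 7), (5, 6), (6, 5), (7, 4), (8, 3), (9, 2), (10, 1)}.
Total count |C(F_11)_aff| = 21.


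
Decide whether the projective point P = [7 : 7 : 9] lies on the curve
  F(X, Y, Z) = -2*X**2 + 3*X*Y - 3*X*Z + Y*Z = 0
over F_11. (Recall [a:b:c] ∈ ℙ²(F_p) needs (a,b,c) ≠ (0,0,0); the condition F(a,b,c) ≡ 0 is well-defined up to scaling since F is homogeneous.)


F(7,7,9) ≡ 0 (mod 11); P is on the curve.

Evaluate F(7, 7, 9) term-by-term (mod 11).
  -2*X**2 ↦ -2·49·1·1 = -98
  3*X*Y ↦ 3·7·7·1 = 147
  -3*X*Z ↦ -3·7·1·9 = -189
  Y*Z ↦ 1·1·7·9 = 63
Sum: F(7, 7, 9) = (-98) + (147) + (-189) + (63) = -77.
Reducing mod 11: -77 ≡ 0 (mod 11).
Since F(a, b, c) ≡ 0 (mod 11), P lies on the curve.


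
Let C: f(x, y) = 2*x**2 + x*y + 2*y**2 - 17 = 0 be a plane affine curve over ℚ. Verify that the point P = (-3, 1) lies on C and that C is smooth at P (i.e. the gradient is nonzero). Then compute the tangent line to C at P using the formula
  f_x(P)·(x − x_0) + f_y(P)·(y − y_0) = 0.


Tangent line at P: -11*x + y - 34 = 0.

Step 1: f(-3, 1) = 0, so P lies on C.
Step 2: partial derivatives
  f_x(x, y) = 4*x + y, f_y(x, y) = x + 4*y.
  f_x(P) = -11, f_y(P) = 1 (gradient nonzero, so P is smooth).
Step 3: tangent line at P: -11·(x − -3) + 1·(y − 1) = 0.
Expanding: -11*x + y - 34 = 0.


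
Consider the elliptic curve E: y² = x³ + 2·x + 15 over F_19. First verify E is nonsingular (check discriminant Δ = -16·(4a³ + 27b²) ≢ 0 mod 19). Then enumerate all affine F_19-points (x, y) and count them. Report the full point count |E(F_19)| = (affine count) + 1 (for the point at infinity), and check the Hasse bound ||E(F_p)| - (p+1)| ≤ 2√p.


Affine points = {(4, 7), (4, 12), (5, 6), (5, 13), (7, 7), (7, 12), (8, 7), (8, 12), (10, 3), (10, 16), (11, 0), (12, 0), (15, 0), (16, 1), (16, 18)}; affine count = 15; |E(F_19)| = 16.

Discriminant check: Δ ∝ 4a³ + 27b² = 4·2³ + 27·15² = 4·8 + 27·225 ≡ 8 (mod 19). Nonzero ⇒ E is nonsingular.
For each x ∈ F_19, compute rhs = x³ + 2·x + 15 mod 19, then count y ∈ F_19 with y² ≡ rhs.
  x = 0: rhs = 15, matching y values: none (0 points).
  x = 1: rhs = 18, matching y values: none (0 points).
  x = 2: rhs = 8, matching y values: none (0 points).
  x = 3: rhs = 10, matching y values: none (0 points).
  x = 4: rhs = 11, matching y values: 7, 12 (2 points).
  x = 5: rhs = 17, matching y values: 6, 13 (2 points).
  x = 6: rhs = 15, matching y values: none (0 points).
  x = 7: rhs = 11, matching y values: 7, 12 (2 points).
  x = 8: rhs = 11, matching y values: 7, 12 (2 points).
  x = 9: rhs = 2, matching y values: none (0 points).
  x = 10: rhs = 9, matching y values: 3, 16 (2 points).
  x = 11: rhs = 0, matching y values: 0 (1 points).
  x = 12: rhs = 0, matching y values: 0 (1 points).
  x = 13: rhs = 15, matching y values: none (0 points).
  x = 14: rhs = 13, matching y values: none (0 points).
  x = 15: rhs = 0, matching y values: 0 (1 points).
  x = 16: rhs = 1, matching y values: 1, 18 (2 points).
  x = 17: rhs = 3, matching y values: none (0 points).
  x = 18: rhs = 12, matching y values: none (0 points).
Total affine count: 15.
Full point count |E(F_19)| = 15 + 1 = 16.
Hasse bound: |16 − (19+1)| = |-4| = 4 ≤ 2√19 ≈ 8.7178 ✓.


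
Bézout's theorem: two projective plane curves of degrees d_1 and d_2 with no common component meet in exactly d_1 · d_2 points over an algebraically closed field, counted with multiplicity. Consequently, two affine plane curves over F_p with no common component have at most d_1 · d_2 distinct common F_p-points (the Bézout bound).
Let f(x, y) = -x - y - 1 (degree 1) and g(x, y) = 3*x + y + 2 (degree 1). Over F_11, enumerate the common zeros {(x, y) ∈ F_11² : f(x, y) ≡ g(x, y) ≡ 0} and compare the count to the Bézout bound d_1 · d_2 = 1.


Common zeros: {(5, 5)}; count = 1; Bézout bound = 1.

deg(f) = 1, deg(g) = 1, so Bézout bound = 1.
Scan x ∈ F_11. For each x, list the y ∈ F_11 with f(x, y) ≡ 0 and those with g(x, y) ≡ 0 (mod 11); the common zeros in that column are the intersection.
  x = 0: f ≡ 0 at y ∈ {10}; g ≡ 0 at y ∈ {9}; common: ∅.
  x = 1: f ≡ 0 at y ∈ {9}; g ≡ 0 at y ∈ {6}; common: ∅.
  x = 2: f ≡ 0 at y ∈ {8}; g ≡ 0 at y ∈ {3}; common: ∅.
  x = 3: f ≡ 0 at y ∈ {7}; g ≡ 0 at y ∈ {0}; common: ∅.
  x = 4: f ≡ 0 at y ∈ {6}; g ≡ 0 at y ∈ {8}; common: ∅.
  x = 5: f ≡ 0 at y ∈ {5}; g ≡ 0 at y ∈ {5}; common: {5}.
  x = 6: f ≡ 0 at y ∈ {4}; g ≡ 0 at y ∈ {2}; common: ∅.
  x = 7: f ≡ 0 at y ∈ {3}; g ≡ 0 at y ∈ {10}; common: ∅.
  x = 8: f ≡ 0 at y ∈ {2}; g ≡ 0 at y ∈ {7}; common: ∅.
  x = 9: f ≡ 0 at y ∈ {1}; g ≡ 0 at y ∈ {4}; common: ∅.
  x = 10: f ≡ 0 at y ∈ {0}; g ≡ 0 at y ∈ {1}; common: ∅.
Collecting: common zeros = {(5, 5)}, so the count is 1.
Comparison with the Bézout bound: 1 ≤ 1 = deg(f)·deg(g), as expected for curves with no common component (the bound is attained).


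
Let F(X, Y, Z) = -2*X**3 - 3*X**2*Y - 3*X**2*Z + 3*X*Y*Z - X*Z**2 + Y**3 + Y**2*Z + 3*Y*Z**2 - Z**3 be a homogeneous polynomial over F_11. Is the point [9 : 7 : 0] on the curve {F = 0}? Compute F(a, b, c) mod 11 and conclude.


F(9,7,0) ≡ 0 (mod 11); P is on the curve.

Evaluate F(9, 7, 0) term-by-term (mod 11).
  -2*X**3 ↦ -2·729·1·1 = -1458
  -3*X**2*Y ↦ -3·81·7·1 = -1701
  -3*X**2*Z ↦ -3·81·1·0 = 0
  3*X*Y*Z ↦ 3·9·7·0 = 0
  -X*Z**2 ↦ -1·9·1·0 = 0
  Y**3 ↦ 1·1·343·1 = 343
  Y**2*Z ↦ 1·1·49·0 = 0
  3*Y*Z**2 ↦ 3·1·7·0 = 0
  -Z**3 ↦ -1·1·1·0 = 0
Sum: F(9, 7, 0) = (-1458) + (-1701) + (0) + (0) + (0) + (343) + (0) + (0) + (0) = -2816.
Reducing mod 11: -2816 ≡ 0 (mod 11).
Since F(a, b, c) ≡ 0 (mod 11), P lies on the curve.


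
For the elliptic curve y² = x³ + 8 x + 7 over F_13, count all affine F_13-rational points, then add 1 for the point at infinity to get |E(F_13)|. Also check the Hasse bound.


Affine points = {(1, 4), (1, 9), (4, 5), (4, 8), (5, 4), (5, 9), (7, 4), (7, 9), (11, 3), (11, 10)}; affine count = 10; |E(F_13)| = 11.

Discriminant check: Δ ∝ 4a³ + 27b² = 4·8³ + 27·7² = 4·512 + 27·49 ≡ 4 (mod 13). Nonzero ⇒ E is nonsingular.
For each x ∈ F_13, compute rhs = x³ + 8·x + 7 mod 13, then count y ∈ F_13 with y² ≡ rhs.
  x = 0: rhs = 7, matching y values: none (0 points).
  x = 1: rhs = 3, matching y values: 4, 9 (2 points).
  x = 2: rhs = 5, matching y values: none (0 points).
  x = 3: rhs = 6, matching y values: none (0 points).
  x = 4: rhs = 12, matching y values: 5, 8 (2 points).
  x = 5: rhs = 3, matching y values: 4, 9 (2 points).
  x = 6: rhs = 11, matching y values: none (0 points).
  x = 7: rhs = 3, matching y values: 4, 9 (2 points).
  x = 8: rhs = 11, matching y values: none (0 points).
  x = 9: rhs = 2, matching y values: none (0 points).
  x = 10: rhs = 8, matching y values: none (0 points).
  x = 11: rhs = 9, matching y values: 3, 10 (2 points).
  x = 12: rhs = 11, matching y values: none (0 points).
Total affine count: 10.
Full point count |E(F_13)| = 10 + 1 = 11.
Hasse bound: |11 − (13+1)| = |-3| = 3 ≤ 2√13 ≈ 7.2111 ✓.


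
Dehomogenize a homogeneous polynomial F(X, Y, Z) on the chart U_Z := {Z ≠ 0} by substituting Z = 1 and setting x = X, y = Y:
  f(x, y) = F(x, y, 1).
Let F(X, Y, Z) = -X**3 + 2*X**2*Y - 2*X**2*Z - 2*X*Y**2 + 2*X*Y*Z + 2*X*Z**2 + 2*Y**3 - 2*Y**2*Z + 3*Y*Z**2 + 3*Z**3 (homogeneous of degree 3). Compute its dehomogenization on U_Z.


f(x, y) = -x**3 + 2*x**2*y - 2*x**2 - 2*x*y**2 + 2*x*y + 2*x + 2*y**3 - 2*y**2 + 3*y + 3

On U_Z we set Z = 1. Each monomial c·X^i·Y^j·Z^k in F becomes c·x^i·y^j·1^k = c·x^i·y^j.
Substituting Z = 1: F(X, Y, 1) = -x**3 + 2*x**2*y - 2*x**2 - 2*x*y**2 + 2*x*y + 2*x + 2*y**3 - 2*y**2 + 3*y + 3.
Note: deg(f) ≤ deg(F) = 3; strict inequality happens when F is divisible by Z (lost terms).


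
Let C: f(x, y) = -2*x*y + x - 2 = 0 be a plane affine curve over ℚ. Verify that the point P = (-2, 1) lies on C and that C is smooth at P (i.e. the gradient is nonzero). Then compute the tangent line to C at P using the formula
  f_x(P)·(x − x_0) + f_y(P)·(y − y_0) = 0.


Tangent line at P: -x + 4*y - 6 = 0.

Step 1: f(-2, 1) = 0, so P lies on C.
Step 2: partial derivatives
  f_x(x, y) = 1 - 2*y, f_y(x, y) = -2*x.
  f_x(P) = -1, f_y(P) = 4 (gradient nonzero, so P is smooth).
Step 3: tangent line at P: -1·(x − -2) + 4·(y − 1) = 0.
Expanding: -x + 4*y - 6 = 0.


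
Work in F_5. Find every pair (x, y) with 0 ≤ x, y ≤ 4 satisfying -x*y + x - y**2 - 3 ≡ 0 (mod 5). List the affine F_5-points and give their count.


Affine F_5-points: {(2, 4), (3, 0), (3, 2), (4, 3)}; count = 4.

For each of the 25 pairs (x, y) ∈ F_5², evaluate f(x, y) mod 5. Record the zeros.
  x = 0: [0↦2, 1↦1, 2↦3, 3↦3, 4↦1]  zeros at y ∈ ∅
  x = 1: [0↦3, 1↦1, 2↦2, 3↦1, 4↦3]  zeros at y ∈ ∅
  x = 2: [0↦4, 1↦1, 2↦1, 3↦4, 4↦0]  zeros at y ∈ {4}
  x = 3: [0↦0, 1↦1, 2↦0, 3↦2, 4↦2]  zeros at y ∈ {0, 2}
  x = 4: [0↦1, 1↦1, 2↦4, 3↦0, 4↦4]  zeros at y ∈ {3}
Collecting zeros: affine points = {(2, 4), (3, 0), (3, 2), (4, 3)}.
Total count |C(F_5)_aff| = 4.


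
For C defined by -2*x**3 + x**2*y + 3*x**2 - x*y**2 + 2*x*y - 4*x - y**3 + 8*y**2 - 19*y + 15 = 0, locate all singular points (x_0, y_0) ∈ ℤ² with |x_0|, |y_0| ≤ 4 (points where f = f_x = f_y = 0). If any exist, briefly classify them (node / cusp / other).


Singular points: {(1, 2)}; classification: node.

Compute partial derivatives:
  f_x = -6*x**2 + 2*x*y + 6*x - y**2 + 2*y - 4.
  f_y = x**2 - 2*x*y + 2*x - 3*y**2 + 16*y - 19.
Scan x_0 ∈ {−4, ..., 4}. For each x_0, f_y(x_0, y) is a polynomial in y; find its integer roots y ∈ {−4, ..., 4}, then test f_x and f at those candidates.
  x = -4: f_y(-4, y) = -3*y**2 + 24*y - 11; no integer root y with |y| ≤ 4.
  x = -3: f_y(-3, y) = -3*y**2 + 22*y - 16; no integer root y with |y| ≤ 4.
  x = -2: f_y(-2, y) = -3*y**2 + 20*y - 19; no integer root y with |y| ≤ 4.
  x = -1: f_y(-1, y) = -3*y**2 + 18*y - 20; no integer root y with |y| ≤ 4.
  x = 0: f_y(0, y) = -3*y**2 + 16*y - 19; no integer root y with |y| ≤ 4.
  x = 1: f_y(1, y) = -3*y**2 + 14*y - 16; vanishes at y ∈ {2}. (1, 2): f_x = 0, f = 0 — SINGULAR.
  x = 2: f_y(2, y) = -3*y**2 + 12*y - 11; no integer root y with |y| ≤ 4.
  x = 3: f_y(3, y) = -3*y**2 + 10*y - 4; no integer root y with |y| ≤ 4.
  x = 4: f_y(4, y) = -3*y**2 + 8*y + 5; no integer root y with |y| ≤ 4.
Only singular point on the grid: (1, 2).
Classify: substitute x = 1 + u, y = 2 + v and expand: f = -2*u**3 + u**2*v - u**2 - u*v**2 - v**3 + v**2.
No constant or linear terms (consistent with a singular point). Quadratic part: -u**2 + v**2. Cubic part: -2*u**3 + u**2*v - u*v**2 - v**3.
The quadratic part v**2 - u**2 = (v − u)(v + u) splits into two distinct linear factors, so there are two distinct tangent lines y − 2 = ±(x − 1) — this is a node (ordinary double point).
Classification: node.


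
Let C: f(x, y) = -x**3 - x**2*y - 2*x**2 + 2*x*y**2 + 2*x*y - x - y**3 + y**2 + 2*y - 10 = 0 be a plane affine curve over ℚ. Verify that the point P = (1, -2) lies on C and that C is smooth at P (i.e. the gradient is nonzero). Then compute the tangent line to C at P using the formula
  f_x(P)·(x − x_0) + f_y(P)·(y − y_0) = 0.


Tangent line at P: -21*y - 42 = 0.

Step 1: f(1, -2) = 0, so P lies on C.
Step 2: partial derivatives
  f_x(x, y) = -3*x**2 - 2*x*y - 4*x + 2*y**2 + 2*y - 1, f_y(x, y) = -x**2 + 4*x*y + 2*x - 3*y**2 + 2*y + 2.
  f_x(P) = 0, f_y(P) = -21 (gradient nonzero, so P is smooth).
Step 3: tangent line at P: 0·(x − 1) + -21·(y − -2) = 0.
Expanding: -21*y - 42 = 0.


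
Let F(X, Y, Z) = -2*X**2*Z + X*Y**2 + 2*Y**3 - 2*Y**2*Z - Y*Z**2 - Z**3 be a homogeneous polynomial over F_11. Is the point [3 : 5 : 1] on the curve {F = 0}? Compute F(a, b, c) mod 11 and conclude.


F(3,5,1) ≡ 9 (mod 11); P is NOT on the curve.

Evaluate F(3, 5, 1) term-by-term (mod 11).
  -2*X**2*Z ↦ -2·9·1·1 = -18
  X*Y**2 ↦ 1·3·25·1 = 75
  2*Y**3 ↦ 2·1·125·1 = 250
  -2*Y**2*Z ↦ -2·1·25·1 = -50
  -Y*Z**2 ↦ -1·1·5·1 = -5
  -Z**3 ↦ -1·1·1·1 = -1
Sum: F(3, 5, 1) = (-18) + (75) + (250) + (-50) + (-5) + (-1) = 251.
Reducing mod 11: 251 ≡ 9 (mod 11).
Since F(a, b, c) ≡ 9 ≠ 0 (mod 11), P does NOT lie on the curve.


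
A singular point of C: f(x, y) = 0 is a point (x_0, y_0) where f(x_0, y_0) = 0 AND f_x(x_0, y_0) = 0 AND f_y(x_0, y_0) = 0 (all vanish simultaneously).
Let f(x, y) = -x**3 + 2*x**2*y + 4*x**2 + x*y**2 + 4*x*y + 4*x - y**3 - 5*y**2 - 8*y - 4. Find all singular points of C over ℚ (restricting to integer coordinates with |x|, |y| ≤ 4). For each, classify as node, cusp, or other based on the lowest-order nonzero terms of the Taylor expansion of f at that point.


Singular points: {(0, -2)}; classification: cusp.

Compute partial derivatives:
  f_x = -3*x**2 + 4*x*y + 8*x + y**2 + 4*y + 4.
  f_y = 2*x**2 + 2*x*y + 4*x - 3*y**2 - 10*y - 8.
Scan x_0 ∈ {−4, ..., 4}. For each x_0, f_y(x_0, y) is a polynomial in y; find its integer roots y ∈ {−4, ..., 4}, then test f_x and f at those candidates.
  x = -4: f_y(-4, y) = -3*y**2 - 18*y + 8; no integer root y with |y| ≤ 4.
  x = -3: f_y(-3, y) = -3*y**2 - 16*y - 2; no integer root y with |y| ≤ 4.
  x = -2: f_y(-2, y) = -3*y**2 - 14*y - 8; vanishes at y ∈ {-4}. (-2, -4): f_x = 8 ≠ 0.
  x = -1: f_y(-1, y) = -3*y**2 - 12*y - 10; no integer root y with |y| ≤ 4.
  x = 0: f_y(0, y) = -3*y**2 - 10*y - 8; vanishes at y ∈ {-2}. (0, -2): f_x = 0, f = 0 — SINGULAR.
  x = 1: f_y(1, y) = -3*y**2 - 8*y - 2; no integer root y with |y| ≤ 4.
  x = 2: f_y(2, y) = -3*y**2 - 6*y + 8; no integer root y with |y| ≤ 4.
  x = 3: f_y(3, y) = -3*y**2 - 4*y + 22; no integer root y with |y| ≤ 4.
  x = 4: f_y(4, y) = -3*y**2 - 2*y + 40; vanishes at y ∈ {-4}. (4, -4): f_x = -76 ≠ 0.
Only singular point on the grid: (0, -2).
Classify: substitute x = 0 + u, y = -2 + v and expand: f = -u**3 + 2*u**2*v + u*v**2 - v**3 + v**2.
No constant or linear terms (consistent with a singular point). Quadratic part: v**2. Cubic part: -u**3 + 2*u**2*v + u*v**2 - v**3.
The quadratic part v**2 is a perfect square, so there is a single (double) tangent line v = 0, i.e. y = -2. Restricting the cubic part to that line (v = 0) leaves -u**3 ≠ 0, so f is not divisible by v and the branch is v² ≈ u**3 to lowest order — this is a cusp.
Classification: cusp.


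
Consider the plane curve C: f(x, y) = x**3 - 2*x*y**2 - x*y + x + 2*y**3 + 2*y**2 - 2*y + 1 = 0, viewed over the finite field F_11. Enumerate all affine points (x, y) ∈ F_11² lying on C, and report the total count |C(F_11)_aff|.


Affine F_11-points: {(2, 0), (2, 2), (2, 10), (3, 8), (4, 4), (6, 7), (7, 6), (8, 4), (8, 7), (9, 3), (10, 4)}; count = 11.

For each of the 121 pairs (x, y) ∈ F_11², evaluate f(x, y) mod 11. Record the zeros.
  x = 0: [0↦1, 1↦3, 2↦10, 3↦1, 4↦10, 5↦5, 6↦9, 7↦1, 8↦4, 9↦8, 10↦3]  zeros at y ∈ ∅
  x = 1: [0↦3, 1↦2, 2↦2, 3↦4, 4↦9, 5↦7, 6↦10, 7↦8, 8↦2, 9↦4, 10↦4]  zeros at y ∈ ∅
  x = 2: [0↦0, 1↦7, 2↦0, 3↦2, 4↦3, 5↦4, 6↦6, 7↦10, 8↦6, 9↦6, 10↦0]  zeros at y ∈ {0, 2, 10}
  x = 3: [0↦9, 1↦2, 2↦10, 3↦1, 4↦9, 5↦2, 6↦3, 7↦2, 8↦0, 9↦9, 10↦8]  zeros at y ∈ {8}
  x = 4: [0↦3, 1↦4, 2↦5, 3↦7, 4↦0, 5↦7, 6↦7, 7↦1, 8↦1, 9↦8, 10↦1]  zeros at y ∈ {4}
  x = 5: [0↦10, 1↦8, 2↦2, 3↦4, 4↦4, 5↦3, 6↦2, 7↦2, 8↦4, 9↦9, 10↦7]  zeros at y ∈ ∅
  x = 6: [0↦3, 1↦9, 2↦7, 3↦9, 4↦5, 5↦7, 6↦5, 7↦0, 8↦4, 9↦7, 10↦10]  zeros at y ∈ {7}
  x = 7: [0↦10, 1↦2, 2↦4, 3↦6, 4↦9, 5↦3, 6↦0, 7↦1, 8↦7, 9↦8, 10↦5]  zeros at y ∈ {6}
  x = 8: [0↦4, 1↦4, 2↦10, 3↦1, 4↦0, 5↦8, 6↦4, 7↦0, 8↦8, 9↦7, 10↦9]  zeros at y ∈ {4, 7}
  x = 9: [0↦2, 1↦10, 2↦9, 3↦0, 4↦6, 5↦6, 6↦1, 7↦3, 8↦2, 9↦10, 10↦6]  zeros at y ∈ {3}
  x = 10: [0↦10, 1↦4, 2↦7, 3↦9, 4↦0, 5↦3, 6↦8, 7↦5, 8↦6, 9↦1, 10↦2]  zeros at y ∈ {4}
Collecting zeros: affine points = {(2, 0), (2, 2), (2, 10), (3, 8), (4, 4), (6, 7), (7, 6), (8, 4), (8, 7), (9, 3), (10, 4)}.
Total count |C(F_11)_aff| = 11.


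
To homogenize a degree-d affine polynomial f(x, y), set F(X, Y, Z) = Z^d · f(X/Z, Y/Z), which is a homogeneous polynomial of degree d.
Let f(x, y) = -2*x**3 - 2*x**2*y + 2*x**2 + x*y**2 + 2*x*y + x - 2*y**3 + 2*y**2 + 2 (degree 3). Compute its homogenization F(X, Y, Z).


F(X, Y, Z) = -2*X**3 - 2*X**2*Y + 2*X**2*Z + X*Y**2 + 2*X*Y*Z + X*Z**2 - 2*Y**3 + 2*Y**2*Z + 2*Z**3

deg(f) = 3.
Substitute x = X/Z, y = Y/Z into f, then multiply by Z^3.
  monomial -2·x^3·y^0 ↦ -2·X^3·Y^0·Z^0.
  monomial -2·x^2·y^1 ↦ -2·X^2·Y^1·Z^0.
  monomial 2·x^2·y^0 ↦ 2·X^2·Y^0·Z^1.
  monomial 1·x^1·y^2 ↦ 1·X^1·Y^2·Z^0.
  monomial 2·x^1·y^1 ↦ 2·X^1·Y^1·Z^1.
  monomial 1·x^1·y^0 ↦ 1·X^1·Y^0·Z^2.
  monomial -2·x^0·y^3 ↦ -2·X^0·Y^3·Z^0.
  monomial 2·x^0·y^2 ↦ 2·X^0·Y^2·Z^1.
  monomial 2·x^0·y^0 ↦ 2·X^0·Y^0·Z^3.
Collecting: F(X, Y, Z) = -2*X**3 - 2*X**2*Y + 2*X**2*Z + X*Y**2 + 2*X*Y*Z + X*Z**2 - 2*Y**3 + 2*Y**2*Z + 2*Z**3.


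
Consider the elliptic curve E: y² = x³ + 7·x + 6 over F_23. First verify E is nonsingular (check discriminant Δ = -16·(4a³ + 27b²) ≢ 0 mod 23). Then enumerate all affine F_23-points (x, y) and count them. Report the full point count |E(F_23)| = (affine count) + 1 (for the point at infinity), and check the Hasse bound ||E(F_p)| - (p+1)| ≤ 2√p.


Affine points = {(0, 11), (0, 12), (3, 10), (3, 13), (4, 11), (4, 12), (9, 4), (9, 19), (10, 8), (10, 15), (12, 1), (12, 22), (15, 6), (15, 17), (17, 1), (17, 22), (19, 11), (19, 12), (20, 2), (20, 21)}; affine count = 20; |E(F_23)| = 21.

Discriminant check: Δ ∝ 4a³ + 27b² = 4·7³ + 27·6² = 4·343 + 27·36 ≡ 21 (mod 23). Nonzero ⇒ E is nonsingular.
For each x ∈ F_23, compute rhs = x³ + 7·x + 6 mod 23, then count y ∈ F_23 with y² ≡ rhs.
  x = 0: rhs = 6, matching y values: 11, 12 (2 points).
  x = 1: rhs = 14, matching y values: none (0 points).
  x = 2: rhs = 5, matching y values: none (0 points).
  x = 3: rhs = 8, matching y values: 10, 13 (2 points).
  x = 4: rhs = 6, matching y values: 11, 12 (2 points).
  x = 5: rhs = 5, matching y values: none (0 points).
  x = 6: rhs = 11, matching y values: none (0 points).
  x = 7: rhs = 7, matching y values: none (0 points).
  x = 8: rhs = 22, matching y values: none (0 points).
  x = 9: rhs = 16, matching y values: 4, 19 (2 points).
  x = 10: rhs = 18, matching y values: 8, 15 (2 points).
  x = 11: rhs = 11, matching y values: none (0 points).
  x = 12: rhs = 1, matching y values: 1, 22 (2 points).
  x = 13: rhs = 17, matching y values: none (0 points).
  x = 14: rhs = 19, matching y values: none (0 points).
  x = 15: rhs = 13, matching y values: 6, 17 (2 points).
  x = 16: rhs = 5, matching y values: none (0 points).
  x = 17: rhs = 1, matching y values: 1, 22 (2 points).
  x = 18: rhs = 7, matching y values: none (0 points).
  x = 19: rhs = 6, matching y values: 11, 12 (2 points).
  x = 20: rhs = 4, matching y values: 2, 21 (2 points).
  x = 21: rhs = 7, matching y values: none (0 points).
  x = 22: rhs = 21, matching y values: none (0 points).
Total affine count: 20.
Full point count |E(F_23)| = 20 + 1 = 21.
Hasse bound: |21 − (23+1)| = |-3| = 3 ≤ 2√23 ≈ 9.5917 ✓.


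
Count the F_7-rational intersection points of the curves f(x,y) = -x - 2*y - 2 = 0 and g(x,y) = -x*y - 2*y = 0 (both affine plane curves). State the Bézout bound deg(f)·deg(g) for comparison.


Common zeros: {(5, 0)}; count = 1; Bézout bound = 2.

deg(f) = 1, deg(g) = 2, so Bézout bound = 2.
Scan x ∈ F_7. For each x, list the y ∈ F_7 with f(x, y) ≡ 0 and those with g(x, y) ≡ 0 (mod 7); the common zeros in that column are the intersection.
  x = 0: f ≡ 0 at y ∈ {6}; g ≡ 0 at y ∈ {0}; common: ∅.
  x = 1: f ≡ 0 at y ∈ {2}; g ≡ 0 at y ∈ {0}; common: ∅.
  x = 2: f ≡ 0 at y ∈ {5}; g ≡ 0 at y ∈ {0}; common: ∅.
  x = 3: f ≡ 0 at y ∈ {1}; g ≡ 0 at y ∈ {0}; common: ∅.
  x = 4: f ≡ 0 at y ∈ {4}; g ≡ 0 at y ∈ {0}; common: ∅.
  x = 5: f ≡ 0 at y ∈ {0}; g ≡ 0 at y ∈ {0, 1, 2, 3, 4, 5, 6}; common: {0}.
  x = 6: f ≡ 0 at y ∈ {3}; g ≡ 0 at y ∈ {0}; common: ∅.
Collecting: common zeros = {(5, 0)}, so the count is 1.
Comparison with the Bézout bound: 1 ≤ 2 = deg(f)·deg(g), as expected for curves with no common component (the affine F_7-count falls short of the bound because intersections may lie at infinity, over extension fields, or carry multiplicity).


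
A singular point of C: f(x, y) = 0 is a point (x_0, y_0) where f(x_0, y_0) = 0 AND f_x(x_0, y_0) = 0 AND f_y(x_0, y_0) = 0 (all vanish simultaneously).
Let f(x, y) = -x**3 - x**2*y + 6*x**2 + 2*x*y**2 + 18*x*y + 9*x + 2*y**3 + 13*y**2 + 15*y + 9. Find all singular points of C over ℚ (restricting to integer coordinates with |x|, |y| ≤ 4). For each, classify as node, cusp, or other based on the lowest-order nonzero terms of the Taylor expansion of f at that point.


Singular points: {(3, -3)}; classification: cusp.

Compute partial derivatives:
  f_x = -3*x**2 - 2*x*y + 12*x + 2*y**2 + 18*y + 9.
  f_y = -x**2 + 4*x*y + 18*x + 6*y**2 + 26*y + 15.
Scan x_0 ∈ {−4, ..., 4}. For each x_0, f_y(x_0, y) is a polynomial in y; find its integer roots y ∈ {−4, ..., 4}, then test f_x and f at those candidates.
  x = -4: f_y(-4, y) = 6*y**2 + 10*y - 73; no integer root y with |y| ≤ 4.
  x = -3: f_y(-3, y) = 6*y**2 + 14*y - 48; no integer root y with |y| ≤ 4.
  x = -2: f_y(-2, y) = 6*y**2 + 18*y - 25; no integer root y with |y| ≤ 4.
  x = -1: f_y(-1, y) = 6*y**2 + 22*y - 4; no integer root y with |y| ≤ 4.
  x = 0: f_y(0, y) = 6*y**2 + 26*y + 15; no integer root y with |y| ≤ 4.
  x = 1: f_y(1, y) = 6*y**2 + 30*y + 32; no integer root y with |y| ≤ 4.
  x = 2: f_y(2, y) = 6*y**2 + 34*y + 47; no integer root y with |y| ≤ 4.
  x = 3: f_y(3, y) = 6*y**2 + 38*y + 60; vanishes at y ∈ {-3}. (3, -3): f_x = 0, f = 0 — SINGULAR.
  x = 4: f_y(4, y) = 6*y**2 + 42*y + 71; no integer root y with |y| ≤ 4.
Only singular point on the grid: (3, -3).
Classify: substitute x = 3 + u, y = -3 + v and expand: f = -u**3 - u**2*v + 2*u*v**2 + 2*v**3 + v**2.
No constant or linear terms (consistent with a singular point). Quadratic part: v**2. Cubic part: -u**3 - u**2*v + 2*u*v**2 + 2*v**3.
The quadratic part v**2 is a perfect square, so there is a single (double) tangent line v = 0, i.e. y = -3. Restricting the cubic part to that line (v = 0) leaves -u**3 ≠ 0, so f is not divisible by v and the branch is v² ≈ u**3 to lowest order — this is a cusp.
Classification: cusp.


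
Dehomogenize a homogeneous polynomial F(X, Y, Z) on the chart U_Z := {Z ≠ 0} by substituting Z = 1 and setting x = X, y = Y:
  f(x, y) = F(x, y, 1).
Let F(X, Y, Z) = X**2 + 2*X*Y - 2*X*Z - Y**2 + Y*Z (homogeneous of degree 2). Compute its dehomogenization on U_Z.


f(x, y) = x**2 + 2*x*y - 2*x - y**2 + y

On U_Z we set Z = 1. Each monomial c·X^i·Y^j·Z^k in F becomes c·x^i·y^j·1^k = c·x^i·y^j.
Substituting Z = 1: F(X, Y, 1) = x**2 + 2*x*y - 2*x - y**2 + y.
Note: deg(f) ≤ deg(F) = 2; strict inequality happens when F is divisible by Z (lost terms).


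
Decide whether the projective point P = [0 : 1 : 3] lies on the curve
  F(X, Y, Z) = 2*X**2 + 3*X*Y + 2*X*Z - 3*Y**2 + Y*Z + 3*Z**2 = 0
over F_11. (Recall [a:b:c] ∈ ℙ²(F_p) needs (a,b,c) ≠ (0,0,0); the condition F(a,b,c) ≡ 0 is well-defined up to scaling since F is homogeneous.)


F(0,1,3) ≡ 5 (mod 11); P is NOT on the curve.

Evaluate F(0, 1, 3) term-by-term (mod 11).
  2*X**2 ↦ 2·0·1·1 = 0
  3*X*Y ↦ 3·0·1·1 = 0
  2*X*Z ↦ 2·0·1·3 = 0
  -3*Y**2 ↦ -3·1·1·1 = -3
  Y*Z ↦ 1·1·1·3 = 3
  3*Z**2 ↦ 3·1·1·9 = 27
Sum: F(0, 1, 3) = (0) + (0) + (0) + (-3) + (3) + (27) = 27.
Reducing mod 11: 27 ≡ 5 (mod 11).
Since F(a, b, c) ≡ 5 ≠ 0 (mod 11), P does NOT lie on the curve.


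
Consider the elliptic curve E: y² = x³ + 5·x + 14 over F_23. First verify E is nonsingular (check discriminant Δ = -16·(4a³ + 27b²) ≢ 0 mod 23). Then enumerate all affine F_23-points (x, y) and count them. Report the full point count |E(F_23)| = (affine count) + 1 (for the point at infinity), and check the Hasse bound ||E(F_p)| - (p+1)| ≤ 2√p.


Affine points = {(2, 3), (2, 20), (4, 11), (4, 12), (5, 7), (5, 16), (7, 1), (7, 22), (9, 11), (9, 12), (10, 11), (10, 12), (12, 10), (12, 13), (16, 2), (16, 21), (18, 5), (18, 18), (20, 8), (20, 15), (22, 10), (22, 13)}; affine count = 22; |E(F_23)| = 23.

Discriminant check: Δ ∝ 4a³ + 27b² = 4·5³ + 27·14² = 4·125 + 27·196 ≡ 19 (mod 23). Nonzero ⇒ E is nonsingular.
For each x ∈ F_23, compute rhs = x³ + 5·x + 14 mod 23, then count y ∈ F_23 with y² ≡ rhs.
  x = 0: rhs = 14, matching y values: none (0 points).
  x = 1: rhs = 20, matching y values: none (0 points).
  x = 2: rhs = 9, matching y values: 3, 20 (2 points).
  x = 3: rhs = 10, matching y values: none (0 points).
  x = 4: rhs = 6, matching y values: 11, 12 (2 points).
  x = 5: rhs = 3, matching y values: 7, 16 (2 points).
  x = 6: rhs = 7, matching y values: none (0 points).
  x = 7: rhs = 1, matching y values: 1, 22 (2 points).
  x = 8: rhs = 14, matching y values: none (0 points).
  x = 9: rhs = 6, matching y values: 11, 12 (2 points).
  x = 10: rhs = 6, matching y values: 11, 12 (2 points).
  x = 11: rhs = 20, matching y values: none (0 points).
  x = 12: rhs = 8, matching y values: 10, 13 (2 points).
  x = 13: rhs = 22, matching y values: none (0 points).
  x = 14: rhs = 22, matching y values: none (0 points).
  x = 15: rhs = 14, matching y values: none (0 points).
  x = 16: rhs = 4, matching y values: 2, 21 (2 points).
  x = 17: rhs = 21, matching y values: none (0 points).
  x = 18: rhs = 2, matching y values: 5, 18 (2 points).
  x = 19: rhs = 22, matching y values: none (0 points).
  x = 20: rhs = 18, matching y values: 8, 15 (2 points).
  x = 21: rhs = 19, matching y values: none (0 points).
  x = 22: rhs = 8, matching y values: 10, 13 (2 points).
Total affine count: 22.
Full point count |E(F_23)| = 22 + 1 = 23.
Hasse bound: |23 − (23+1)| = |-1| = 1 ≤ 2√23 ≈ 9.5917 ✓.


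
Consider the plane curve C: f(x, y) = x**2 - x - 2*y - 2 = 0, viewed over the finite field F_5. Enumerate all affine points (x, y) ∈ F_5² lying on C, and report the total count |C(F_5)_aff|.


Affine F_5-points: {(0, 4), (1, 4), (2, 0), (3, 2), (4, 0)}; count = 5.

For each of the 25 pairs (x, y) ∈ F_5², evaluate f(x, y) mod 5. Record the zeros.
  x = 0: [0↦3, 1↦1, 2↦4, 3↦2, 4↦0]  zeros at y ∈ {4}
  x = 1: [0↦3, 1↦1, 2↦4, 3↦2, 4↦0]  zeros at y ∈ {4}
  x = 2: [0↦0, 1↦3, 2↦1, 3↦4, 4↦2]  zeros at y ∈ {0}
  x = 3: [0↦4, 1↦2, 2↦0, 3↦3, 4↦1]  zeros at y ∈ {2}
  x = 4: [0↦0, 1↦3, 2↦1, 3↦4, 4↦2]  zeros at y ∈ {0}
Collecting zeros: affine points = {(0, 4), (1, 4), (2, 0), (3, 2), (4, 0)}.
Total count |C(F_5)_aff| = 5.


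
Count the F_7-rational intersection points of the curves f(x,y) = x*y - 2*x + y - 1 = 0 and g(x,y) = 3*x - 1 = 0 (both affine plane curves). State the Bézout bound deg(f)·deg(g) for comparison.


Common zeros: {(5, 3)}; count = 1; Bézout bound = 2.

deg(f) = 2, deg(g) = 1, so Bézout bound = 2.
Scan x ∈ F_7. For each x, list the y ∈ F_7 with f(x, y) ≡ 0 and those with g(x, y) ≡ 0 (mod 7); the common zeros in that column are the intersection.
  x = 0: f ≡ 0 at y ∈ {1}; g ≡ 0 at y ∈ ∅; common: ∅.
  x = 1: f ≡ 0 at y ∈ {5}; g ≡ 0 at y ∈ ∅; common: ∅.
  x = 2: f ≡ 0 at y ∈ {4}; g ≡ 0 at y ∈ ∅; common: ∅.
  x = 3: f ≡ 0 at y ∈ {0}; g ≡ 0 at y ∈ ∅; common: ∅.
  x = 4: f ≡ 0 at y ∈ {6}; g ≡ 0 at y ∈ ∅; common: ∅.
  x = 5: f ≡ 0 at y ∈ {3}; g ≡ 0 at y ∈ {0, 1, 2, 3, 4, 5, 6}; common: {3}.
  x = 6: f ≡ 0 at y ∈ ∅; g ≡ 0 at y ∈ ∅; common: ∅.
Collecting: common zeros = {(5, 3)}, so the count is 1.
Comparison with the Bézout bound: 1 ≤ 2 = deg(f)·deg(g), as expected for curves with no common component (the affine F_7-count falls short of the bound because intersections may lie at infinity, over extension fields, or carry multiplicity).


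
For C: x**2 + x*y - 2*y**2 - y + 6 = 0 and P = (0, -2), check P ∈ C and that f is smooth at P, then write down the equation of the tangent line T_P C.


Tangent line at P: -2*x + 7*y + 14 = 0.

Step 1: f(0, -2) = 0, so P lies on C.
Step 2: partial derivatives
  f_x(x, y) = 2*x + y, f_y(x, y) = x - 4*y - 1.
  f_x(P) = -2, f_y(P) = 7 (gradient nonzero, so P is smooth).
Step 3: tangent line at P: -2·(x − 0) + 7·(y − -2) = 0.
Expanding: -2*x + 7*y + 14 = 0.


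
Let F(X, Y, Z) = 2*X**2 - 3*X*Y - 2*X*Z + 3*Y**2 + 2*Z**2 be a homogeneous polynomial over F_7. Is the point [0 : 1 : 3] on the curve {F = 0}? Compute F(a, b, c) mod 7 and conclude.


F(0,1,3) ≡ 0 (mod 7); P is on the curve.

Evaluate F(0, 1, 3) term-by-term (mod 7).
  2*X**2 ↦ 2·0·1·1 = 0
  -3*X*Y ↦ -3·0·1·1 = 0
  -2*X*Z ↦ -2·0·1·3 = 0
  3*Y**2 ↦ 3·1·1·1 = 3
  2*Z**2 ↦ 2·1·1·9 = 18
Sum: F(0, 1, 3) = (0) + (0) + (0) + (3) + (18) = 21.
Reducing mod 7: 21 ≡ 0 (mod 7).
Since F(a, b, c) ≡ 0 (mod 7), P lies on the curve.


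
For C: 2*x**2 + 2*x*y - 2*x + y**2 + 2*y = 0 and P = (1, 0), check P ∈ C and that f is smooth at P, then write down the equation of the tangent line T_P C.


Tangent line at P: 2*x + 4*y - 2 = 0.

Step 1: f(1, 0) = 0, so P lies on C.
Step 2: partial derivatives
  f_x(x, y) = 4*x + 2*y - 2, f_y(x, y) = 2*x + 2*y + 2.
  f_x(P) = 2, f_y(P) = 4 (gradient nonzero, so P is smooth).
Step 3: tangent line at P: 2·(x − 1) + 4·(y − 0) = 0.
Expanding: 2*x + 4*y - 2 = 0.


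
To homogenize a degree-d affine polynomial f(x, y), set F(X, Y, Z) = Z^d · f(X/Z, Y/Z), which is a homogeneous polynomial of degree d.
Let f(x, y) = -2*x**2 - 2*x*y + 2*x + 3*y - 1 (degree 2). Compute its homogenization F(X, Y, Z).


F(X, Y, Z) = -2*X**2 - 2*X*Y + 2*X*Z + 3*Y*Z - Z**2

deg(f) = 2.
Substitute x = X/Z, y = Y/Z into f, then multiply by Z^2.
  monomial -2·x^2·y^0 ↦ -2·X^2·Y^0·Z^0.
  monomial -2·x^1·y^1 ↦ -2·X^1·Y^1·Z^0.
  monomial 2·x^1·y^0 ↦ 2·X^1·Y^0·Z^1.
  monomial 3·x^0·y^1 ↦ 3·X^0·Y^1·Z^1.
  monomial -1·x^0·y^0 ↦ -1·X^0·Y^0·Z^2.
Collecting: F(X, Y, Z) = -2*X**2 - 2*X*Y + 2*X*Z + 3*Y*Z - Z**2.


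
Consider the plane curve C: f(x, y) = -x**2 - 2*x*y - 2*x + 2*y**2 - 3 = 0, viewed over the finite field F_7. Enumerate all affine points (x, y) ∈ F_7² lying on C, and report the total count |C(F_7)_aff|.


Affine F_7-points: {(4, 2)}; count = 1.

For each of the 49 pairs (x, y) ∈ F_7², evaluate f(x, y) mod 7. Record the zeros.
  x = 0: [0↦4, 1↦6, 2↦5, 3↦1, 4↦1, 5↦5, 6↦6]  zeros at y ∈ ∅
  x = 1: [0↦1, 1↦1, 2↦5, 3↦6, 4↦4, 5↦6, 6↦5]  zeros at y ∈ ∅
  x = 2: [0↦3, 1↦1, 2↦3, 3↦2, 4↦5, 5↦5, 6↦2]  zeros at y ∈ ∅
  x = 3: [0↦3, 1↦6, 2↦6, 3↦3, 4↦4, 5↦2, 6↦4]  zeros at y ∈ ∅
  x = 4: [0↦1, 1↦2, 2↦0, 3↦2, 4↦1, 5↦4, 6↦4]  zeros at y ∈ {2}
  x = 5: [0↦4, 1↦3, 2↦6, 3↦6, 4↦3, 5↦4, 6↦2]  zeros at y ∈ ∅
  x = 6: [0↦5, 1↦2, 2↦3, 3↦1, 4↦3, 5↦2, 6↦5]  zeros at y ∈ ∅
Collecting zeros: affine points = {(4, 2)}.
Total count |C(F_7)_aff| = 1.


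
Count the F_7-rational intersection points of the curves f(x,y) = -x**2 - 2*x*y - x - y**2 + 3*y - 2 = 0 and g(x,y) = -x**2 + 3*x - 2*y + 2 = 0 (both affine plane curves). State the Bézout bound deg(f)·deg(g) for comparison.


Common zeros: {(0, 1), (2, 2)}; count = 2; Bézout bound = 4.

deg(f) = 2, deg(g) = 2, so Bézout bound = 4.
Scan x ∈ F_7. For each x, list the y ∈ F_7 with f(x, y) ≡ 0 and those with g(x, y) ≡ 0 (mod 7); the common zeros in that column are the intersection.
  x = 0: f ≡ 0 at y ∈ {1, 2}; g ≡ 0 at y ∈ {1}; common: {1}.
  x = 1: f ≡ 0 at y ∈ ∅; g ≡ 0 at y ∈ {2}; common: ∅.
  x = 2: f ≡ 0 at y ∈ {2, 4}; g ≡ 0 at y ∈ {2}; common: {2}.
  x = 3: f ≡ 0 at y ∈ {0, 4}; g ≡ 0 at y ∈ {1}; common: ∅.
  x = 4: f ≡ 0 at y ∈ {1}; g ≡ 0 at y ∈ {6}; common: ∅.
  x = 5: f ≡ 0 at y ∈ ∅; g ≡ 0 at y ∈ {3}; common: ∅.
  x = 6: f ≡ 0 at y ∈ ∅; g ≡ 0 at y ∈ {6}; common: ∅.
Collecting: common zeros = {(0, 1), (2, 2)}, so the count is 2.
Comparison with the Bézout bound: 2 ≤ 4 = deg(f)·deg(g), as expected for curves with no common component (the affine F_7-count falls short of the bound because intersections may lie at infinity, over extension fields, or carry multiplicity).


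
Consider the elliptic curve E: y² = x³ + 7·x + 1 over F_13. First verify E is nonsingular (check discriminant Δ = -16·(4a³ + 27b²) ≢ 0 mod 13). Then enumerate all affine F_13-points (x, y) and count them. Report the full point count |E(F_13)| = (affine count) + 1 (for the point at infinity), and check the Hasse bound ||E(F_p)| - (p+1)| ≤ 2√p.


Affine points = {(0, 1), (0, 12), (1, 3), (1, 10), (2, 6), (2, 7), (3, 6), (3, 7), (6, 5), (6, 8), (7, 4), (7, 9), (8, 6), (8, 7), (9, 0)}; affine count = 15; |E(F_13)| = 16.

Discriminant check: Δ ∝ 4a³ + 27b² = 4·7³ + 27·1² = 4·343 + 27·1 ≡ 8 (mod 13). Nonzero ⇒ E is nonsingular.
For each x ∈ F_13, compute rhs = x³ + 7·x + 1 mod 13, then count y ∈ F_13 with y² ≡ rhs.
  x = 0: rhs = 1, matching y values: 1, 12 (2 points).
  x = 1: rhs = 9, matching y values: 3, 10 (2 points).
  x = 2: rhs = 10, matching y values: 6, 7 (2 points).
  x = 3: rhs = 10, matching y values: 6, 7 (2 points).
  x = 4: rhs = 2, matching y values: none (0 points).
  x = 5: rhs = 5, matching y values: none (0 points).
  x = 6: rhs = 12, matching y values: 5, 8 (2 points).
  x = 7: rhs = 3, matching y values: 4, 9 (2 points).
  x = 8: rhs = 10, matching y values: 6, 7 (2 points).
  x = 9: rhs = 0, matching y values: 0 (1 points).
  x = 10: rhs = 5, matching y values: none (0 points).
  x = 11: rhs = 5, matching y values: none (0 points).
  x = 12: rhs = 6, matching y values: none (0 points).
Total affine count: 15.
Full point count |E(F_13)| = 15 + 1 = 16.
Hasse bound: |16 − (13+1)| = |2| = 2 ≤ 2√13 ≈ 7.2111 ✓.
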